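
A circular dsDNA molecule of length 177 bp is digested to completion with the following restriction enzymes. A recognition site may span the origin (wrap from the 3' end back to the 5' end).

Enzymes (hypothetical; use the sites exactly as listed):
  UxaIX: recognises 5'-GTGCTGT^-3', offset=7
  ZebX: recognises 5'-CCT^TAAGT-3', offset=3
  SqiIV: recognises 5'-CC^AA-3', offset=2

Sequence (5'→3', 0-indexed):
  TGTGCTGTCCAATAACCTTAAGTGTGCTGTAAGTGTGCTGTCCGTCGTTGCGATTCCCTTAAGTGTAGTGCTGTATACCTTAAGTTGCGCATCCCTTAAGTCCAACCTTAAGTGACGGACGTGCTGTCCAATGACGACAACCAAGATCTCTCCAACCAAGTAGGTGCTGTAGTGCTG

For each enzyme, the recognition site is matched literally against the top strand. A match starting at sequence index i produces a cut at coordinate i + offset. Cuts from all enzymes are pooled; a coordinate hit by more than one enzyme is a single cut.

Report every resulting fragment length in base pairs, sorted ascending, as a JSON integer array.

[2,2,4,5,6,7,7,8,8,11,11,12,13,13,15,16,18,19]

Scan for sites:
  UxaIX (GTGCTGT, off=7): starts [1, 23, 34, 67, 120, 163, 171] → cuts [1, 8, 30, 41, 74, 127, 170]
  ZebX (CCTTAAGT, off=3): starts [15, 56, 77, 93, 105] → cuts [18, 59, 80, 96, 108]
  SqiIV (CCAA, off=2): starts [8, 101, 127, 140, 151, 155] → cuts [10, 103, 129, 142, 153, 157]

All cut coordinates (distinct, sorted): [1, 8, 10, 18, 30, 41, 59, 74, 80, 96, 103, 108, 127, 129, 142, 153, 157, 170]

Fragment lengths:
  1→8: 7 bp
  8→10: 2 bp
  10→18: 8 bp
  18→30: 12 bp
  30→41: 11 bp
  41→59: 18 bp
  59→74: 15 bp
  74→80: 6 bp
  80→96: 16 bp
  96→103: 7 bp
  103→108: 5 bp
  108→127: 19 bp
  127→129: 2 bp
  129→142: 13 bp
  142→153: 11 bp
  153→157: 4 bp
  157→170: 13 bp
  170→1 (wrap): 177-170+1 = 8 bp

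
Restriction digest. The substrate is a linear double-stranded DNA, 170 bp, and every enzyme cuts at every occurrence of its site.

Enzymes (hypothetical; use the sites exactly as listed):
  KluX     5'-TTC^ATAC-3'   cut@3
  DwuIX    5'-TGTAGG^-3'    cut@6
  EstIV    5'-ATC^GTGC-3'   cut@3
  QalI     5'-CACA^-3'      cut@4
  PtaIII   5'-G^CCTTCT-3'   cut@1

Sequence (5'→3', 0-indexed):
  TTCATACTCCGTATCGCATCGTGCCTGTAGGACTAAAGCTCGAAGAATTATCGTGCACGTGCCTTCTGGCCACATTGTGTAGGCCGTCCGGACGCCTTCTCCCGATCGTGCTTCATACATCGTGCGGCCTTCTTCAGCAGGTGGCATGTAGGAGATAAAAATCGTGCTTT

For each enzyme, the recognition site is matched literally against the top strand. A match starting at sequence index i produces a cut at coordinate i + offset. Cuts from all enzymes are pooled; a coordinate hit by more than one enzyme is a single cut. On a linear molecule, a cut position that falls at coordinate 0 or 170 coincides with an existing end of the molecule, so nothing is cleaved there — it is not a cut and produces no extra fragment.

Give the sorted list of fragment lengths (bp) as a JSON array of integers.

Per-enzyme occurrences:
  KluX TTCATAC/3: at [0, 111] ⇒ [3, 114]
  DwuIX TGTAGG/6: at [25, 77, 146] ⇒ [31, 83, 152]
  EstIV ATCGTGC/3: at [17, 49, 104, 118, 160] ⇒ [20, 52, 107, 121, 163]
  QalI CACA/4: at [70] ⇒ [74]
  PtaIII GCCTTCT/1: at [60, 93, 126] ⇒ [61, 94, 127]

Pooled cuts: [3, 20, 31, 52, 61, 74, 83, 94, 107, 114, 121, 127, 152, 163]

Fragment lengths:
  [0,3): 3 bp
  [3,20): 17 bp
  [20,31): 11 bp
  [31,52): 21 bp
  [52,61): 9 bp
  [61,74): 13 bp
  [74,83): 9 bp
  [83,94): 11 bp
  [94,107): 13 bp
  [107,114): 7 bp
  [114,121): 7 bp
  [121,127): 6 bp
  [127,152): 25 bp
  [152,163): 11 bp
  [163,170): 7 bp

[3,6,7,7,7,9,9,11,11,11,13,13,17,21,25]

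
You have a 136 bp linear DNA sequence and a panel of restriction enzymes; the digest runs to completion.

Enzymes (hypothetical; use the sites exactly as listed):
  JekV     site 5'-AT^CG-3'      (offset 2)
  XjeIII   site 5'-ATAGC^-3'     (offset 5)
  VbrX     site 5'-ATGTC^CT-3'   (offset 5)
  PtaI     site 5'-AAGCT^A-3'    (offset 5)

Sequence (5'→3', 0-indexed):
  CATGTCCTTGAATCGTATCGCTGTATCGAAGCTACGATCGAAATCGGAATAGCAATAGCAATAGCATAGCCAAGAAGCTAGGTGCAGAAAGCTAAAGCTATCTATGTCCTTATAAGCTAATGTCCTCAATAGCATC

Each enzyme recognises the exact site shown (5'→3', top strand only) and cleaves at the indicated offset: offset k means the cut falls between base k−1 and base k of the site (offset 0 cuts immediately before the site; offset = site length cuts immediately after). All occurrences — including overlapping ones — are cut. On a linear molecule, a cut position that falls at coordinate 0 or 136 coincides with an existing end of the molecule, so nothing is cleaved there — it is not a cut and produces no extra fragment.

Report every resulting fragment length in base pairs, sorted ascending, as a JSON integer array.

[3,5,5,5,6,6,6,6,6,6,7,7,8,9,9,9,9,10,14]

Site scan:
  JekV ATCG/2: at [11, 16, 24, 36, 42] ⇒ [13, 18, 26, 38, 44]
  XjeIII ATAGC/5: at [48, 54, 60, 65, 128] ⇒ [53, 59, 65, 70, 133]
  VbrX ATGTCCT/5: at [1, 103, 119] ⇒ [6, 108, 124]
  PtaI AAGCTA/5: at [28, 74, 88, 94, 113] ⇒ [33, 79, 93, 99, 118]

All cut coordinates (distinct, sorted): [6, 13, 18, 26, 33, 38, 44, 53, 59, 65, 70, 79, 93, 99, 108, 118, 124, 133]

Fragment lengths:
  [0,6): 6 bp
  [6,13): 7 bp
  [13,18): 5 bp
  [18,26): 8 bp
  [26,33): 7 bp
  [33,38): 5 bp
  [38,44): 6 bp
  [44,53): 9 bp
  [53,59): 6 bp
  [59,65): 6 bp
  [65,70): 5 bp
  [70,79): 9 bp
  [79,93): 14 bp
  [93,99): 6 bp
  [99,108): 9 bp
  [108,118): 10 bp
  [118,124): 6 bp
  [124,133): 9 bp
  [133,136): 3 bp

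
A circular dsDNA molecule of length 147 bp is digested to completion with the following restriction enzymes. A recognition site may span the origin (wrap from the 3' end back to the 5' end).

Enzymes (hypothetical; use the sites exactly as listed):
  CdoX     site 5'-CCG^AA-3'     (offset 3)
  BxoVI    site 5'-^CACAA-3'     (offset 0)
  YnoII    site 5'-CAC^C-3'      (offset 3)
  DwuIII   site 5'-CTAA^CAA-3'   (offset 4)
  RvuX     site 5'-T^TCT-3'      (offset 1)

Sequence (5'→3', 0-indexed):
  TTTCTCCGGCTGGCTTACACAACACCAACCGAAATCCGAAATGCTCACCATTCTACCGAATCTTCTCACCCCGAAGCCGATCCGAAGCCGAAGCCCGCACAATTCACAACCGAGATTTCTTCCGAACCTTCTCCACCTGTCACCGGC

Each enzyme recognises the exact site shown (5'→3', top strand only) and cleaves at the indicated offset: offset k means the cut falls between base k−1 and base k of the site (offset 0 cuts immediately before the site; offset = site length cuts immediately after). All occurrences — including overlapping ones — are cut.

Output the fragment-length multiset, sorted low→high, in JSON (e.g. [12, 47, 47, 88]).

[3,4,5,5,6,6,6,6,7,7,7,7,7,7,7,8,10,11,13,15]

Scan for sites:
  CdoX CCGAA/3: at [28, 35, 55, 70, 81, 87, 121] ⇒ [31, 38, 58, 73, 84, 90, 124]
  BxoVI CACAA/0: at [17, 97, 104] ⇒ [17, 97, 104]
  YnoII CACC/3: at [22, 45, 66, 133, 140] ⇒ [25, 48, 69, 136, 143]
  DwuIII (CTAACAA, off=4): no sites
  RvuX TTCT/1: at [1, 50, 62, 116, 128] ⇒ [2, 51, 63, 117, 129]

Pooled cuts: [2, 17, 25, 31, 38, 48, 51, 58, 63, 69, 73, 84, 90, 97, 104, 117, 124, 129, 136, 143]

Fragments:
  2→17: 15 bp
  17→25: 8 bp
  25→31: 6 bp
  31→38: 7 bp
  38→48: 10 bp
  48→51: 3 bp
  51→58: 7 bp
  58→63: 5 bp
  63→69: 6 bp
  69→73: 4 bp
  73→84: 11 bp
  84→90: 6 bp
  90→97: 7 bp
  97→104: 7 bp
  104→117: 13 bp
  117→124: 7 bp
  124→129: 5 bp
  129→136: 7 bp
  136→143: 7 bp
  143→2 (wrap): 147-143+2 = 6 bp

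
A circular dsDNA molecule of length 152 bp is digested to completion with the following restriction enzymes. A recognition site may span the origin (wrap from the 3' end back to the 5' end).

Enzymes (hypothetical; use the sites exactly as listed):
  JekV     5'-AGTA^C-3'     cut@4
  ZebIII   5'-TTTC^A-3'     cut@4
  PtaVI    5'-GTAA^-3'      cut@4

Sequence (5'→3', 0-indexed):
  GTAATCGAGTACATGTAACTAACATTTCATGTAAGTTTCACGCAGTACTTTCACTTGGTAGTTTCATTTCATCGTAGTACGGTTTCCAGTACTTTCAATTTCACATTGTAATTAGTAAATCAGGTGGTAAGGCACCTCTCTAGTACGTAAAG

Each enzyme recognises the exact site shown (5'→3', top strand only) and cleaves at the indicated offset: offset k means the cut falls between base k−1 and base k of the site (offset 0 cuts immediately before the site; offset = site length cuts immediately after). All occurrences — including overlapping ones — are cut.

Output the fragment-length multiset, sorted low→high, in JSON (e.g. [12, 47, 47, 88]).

Per-enzyme occurrences:
  JekV AGTAC/4: at [7, 43, 75, 87, 141] ⇒ [11, 47, 79, 91, 145]
  ZebIII TTTCA/4: at [24, 35, 48, 61, 66, 92, 98] ⇒ [28, 39, 52, 65, 70, 96, 102]
  PtaVI GTAA/4: at [0, 14, 30, 107, 114, 126, 146] ⇒ [4, 18, 34, 111, 118, 130, 150]

Pooled cuts: [4, 11, 18, 28, 34, 39, 47, 52, 65, 70, 79, 91, 96, 102, 111, 118, 130, 145, 150]

Fragments:
  4→11: 7 bp
  11→18: 7 bp
  18→28: 10 bp
  28→34: 6 bp
  34→39: 5 bp
  39→47: 8 bp
  47→52: 5 bp
  52→65: 13 bp
  65→70: 5 bp
  70→79: 9 bp
  79→91: 12 bp
  91→96: 5 bp
  96→102: 6 bp
  102→111: 9 bp
  111→118: 7 bp
  118→130: 12 bp
  130→145: 15 bp
  145→150: 5 bp
  150→4 (wrap): 152-150+4 = 6 bp

[5,5,5,5,5,6,6,6,7,7,7,8,9,9,10,12,12,13,15]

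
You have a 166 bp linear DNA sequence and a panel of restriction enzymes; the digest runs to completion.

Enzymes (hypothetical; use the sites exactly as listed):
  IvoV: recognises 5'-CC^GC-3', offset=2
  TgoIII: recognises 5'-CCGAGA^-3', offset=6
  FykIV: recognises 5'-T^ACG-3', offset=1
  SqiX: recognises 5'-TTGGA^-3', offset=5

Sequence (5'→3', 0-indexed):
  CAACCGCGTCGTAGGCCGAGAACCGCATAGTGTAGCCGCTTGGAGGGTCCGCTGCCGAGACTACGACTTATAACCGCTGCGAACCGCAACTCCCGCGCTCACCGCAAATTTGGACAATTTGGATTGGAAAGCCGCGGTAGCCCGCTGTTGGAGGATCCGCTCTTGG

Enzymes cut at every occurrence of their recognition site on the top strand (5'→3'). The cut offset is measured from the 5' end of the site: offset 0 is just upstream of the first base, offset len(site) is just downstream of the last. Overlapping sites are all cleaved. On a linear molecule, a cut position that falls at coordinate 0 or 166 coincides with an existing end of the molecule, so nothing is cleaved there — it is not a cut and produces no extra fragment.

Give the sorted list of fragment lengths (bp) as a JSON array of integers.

[2,3,5,5,5,6,6,7,8,9,9,9,9,10,10,10,11,13,13,16]

Site scan:
  IvoV (CCGC, off=2): starts [3, 22, 35, 48, 73, 83, 92, 101, 131, 141, 156] → cuts [5, 24, 37, 50, 75, 85, 94, 103, 133, 143, 158]
  TgoIII (CCGAGA, off=6): starts [15, 54] → cuts [21, 60]
  FykIV (TACG, off=1): starts [61] → cuts [62]
  SqiX (TTGGA, off=5): starts [39, 109, 118, 123, 147] → cuts [44, 114, 123, 128, 152]

Pooled cuts: [5, 21, 24, 37, 44, 50, 60, 62, 75, 85, 94, 103, 114, 123, 128, 133, 143, 152, 158]

Fragments:
  [0,5): 5 bp
  [5,21): 16 bp
  [21,24): 3 bp
  [24,37): 13 bp
  [37,44): 7 bp
  [44,50): 6 bp
  [50,60): 10 bp
  [60,62): 2 bp
  [62,75): 13 bp
  [75,85): 10 bp
  [85,94): 9 bp
  [94,103): 9 bp
  [103,114): 11 bp
  [114,123): 9 bp
  [123,128): 5 bp
  [128,133): 5 bp
  [133,143): 10 bp
  [143,152): 9 bp
  [152,158): 6 bp
  [158,166): 8 bp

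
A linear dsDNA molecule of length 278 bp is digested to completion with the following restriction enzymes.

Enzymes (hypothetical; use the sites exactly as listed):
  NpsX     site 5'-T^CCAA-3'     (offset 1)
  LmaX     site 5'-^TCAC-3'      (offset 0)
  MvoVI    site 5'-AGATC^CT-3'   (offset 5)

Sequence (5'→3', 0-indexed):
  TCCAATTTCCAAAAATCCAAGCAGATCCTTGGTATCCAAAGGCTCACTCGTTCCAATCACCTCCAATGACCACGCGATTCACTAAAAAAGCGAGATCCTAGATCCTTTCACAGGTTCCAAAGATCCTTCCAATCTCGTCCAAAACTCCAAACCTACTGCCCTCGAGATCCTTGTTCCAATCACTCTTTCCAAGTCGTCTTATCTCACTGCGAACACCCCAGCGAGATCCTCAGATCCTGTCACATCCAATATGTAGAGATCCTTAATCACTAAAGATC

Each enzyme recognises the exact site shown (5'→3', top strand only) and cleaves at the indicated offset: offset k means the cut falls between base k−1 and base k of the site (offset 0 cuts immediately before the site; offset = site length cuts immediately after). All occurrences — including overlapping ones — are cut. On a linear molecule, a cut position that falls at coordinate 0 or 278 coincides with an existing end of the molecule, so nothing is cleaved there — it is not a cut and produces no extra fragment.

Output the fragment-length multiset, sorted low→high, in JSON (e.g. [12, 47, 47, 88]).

Per-enzyme occurrences:
  NpsX (TCCAA, off=1): starts [0, 7, 15, 34, 51, 61, 115, 127, 137, 145, 174, 187, 244] → cuts [1, 8, 16, 35, 52, 62, 116, 128, 138, 146, 175, 188, 245]
  LmaX (TCAC, off=0): starts [43, 56, 78, 107, 179, 203, 239, 266] → cuts [43, 56, 78, 107, 179, 203, 239, 266]
  MvoVI (AGATCCT, off=5): starts [22, 92, 99, 120, 164, 223, 231, 256] → cuts [27, 97, 104, 125, 169, 228, 236, 261]

All cut coordinates (distinct, sorted): [1, 8, 16, 27, 35, 43, 52, 56, 62, 78, 97, 104, 107, 116, 125, 128, 138, 146, 169, 175, 179, 188, 203, 228, 236, 239, 245, 261, 266]

Fragments:
  [0,1): 1 bp
  [1,8): 7 bp
  [8,16): 8 bp
  [16,27): 11 bp
  [27,35): 8 bp
  [35,43): 8 bp
  [43,52): 9 bp
  [52,56): 4 bp
  [56,62): 6 bp
  [62,78): 16 bp
  [78,97): 19 bp
  [97,104): 7 bp
  [104,107): 3 bp
  [107,116): 9 bp
  [116,125): 9 bp
  [125,128): 3 bp
  [128,138): 10 bp
  [138,146): 8 bp
  [146,169): 23 bp
  [169,175): 6 bp
  [175,179): 4 bp
  [179,188): 9 bp
  [188,203): 15 bp
  [203,228): 25 bp
  [228,236): 8 bp
  [236,239): 3 bp
  [239,245): 6 bp
  [245,261): 16 bp
  [261,266): 5 bp
  [266,278): 12 bp

[1,3,3,3,4,4,5,6,6,6,7,7,8,8,8,8,8,9,9,9,9,10,11,12,15,16,16,19,23,25]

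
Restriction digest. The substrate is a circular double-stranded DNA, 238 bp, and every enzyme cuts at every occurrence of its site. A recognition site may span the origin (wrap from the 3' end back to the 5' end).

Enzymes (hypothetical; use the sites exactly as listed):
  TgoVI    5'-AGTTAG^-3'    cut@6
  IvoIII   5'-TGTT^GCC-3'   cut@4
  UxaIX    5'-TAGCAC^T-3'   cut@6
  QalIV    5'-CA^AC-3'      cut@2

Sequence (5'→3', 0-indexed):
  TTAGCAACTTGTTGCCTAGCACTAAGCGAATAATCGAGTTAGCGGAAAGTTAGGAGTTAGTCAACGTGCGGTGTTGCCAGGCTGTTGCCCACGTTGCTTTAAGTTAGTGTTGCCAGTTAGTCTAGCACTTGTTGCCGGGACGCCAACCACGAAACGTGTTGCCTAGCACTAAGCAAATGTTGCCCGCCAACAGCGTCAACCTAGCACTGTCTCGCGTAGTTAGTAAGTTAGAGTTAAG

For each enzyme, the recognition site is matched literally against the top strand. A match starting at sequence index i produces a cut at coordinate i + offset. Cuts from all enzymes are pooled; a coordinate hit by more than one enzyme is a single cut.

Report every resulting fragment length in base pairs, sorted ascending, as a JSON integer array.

[2,3,4,5,7,7,8,8,8,9,9,9,9,9,11,11,11,12,12,12,15,16,20,21]

Scan for sites:
  TgoVI AGTTAG/6: at [36, 47, 54, 101, 114, 217, 225, 236] ⇒ [4, 42, 53, 60, 107, 120, 223, 231]
  IvoIII TGTTGCC/4: at [9, 71, 82, 107, 129, 156, 177] ⇒ [13, 75, 86, 111, 133, 160, 181]
  UxaIX TAGCACT/6: at [16, 122, 163, 201] ⇒ [22, 128, 169, 207]
  QalIV CAAC/2: at [4, 61, 143, 187, 196] ⇒ [6, 63, 145, 189, 198]

All cut coordinates (distinct, sorted): [4, 6, 13, 22, 42, 53, 60, 63, 75, 86, 107, 111, 120, 128, 133, 145, 160, 169, 181, 189, 198, 207, 223, 231]

Fragment lengths:
  4→6: 2 bp
  6→13: 7 bp
  13→22: 9 bp
  22→42: 20 bp
  42→53: 11 bp
  53→60: 7 bp
  60→63: 3 bp
  63→75: 12 bp
  75→86: 11 bp
  86→107: 21 bp
  107→111: 4 bp
  111→120: 9 bp
  120→128: 8 bp
  128→133: 5 bp
  133→145: 12 bp
  145→160: 15 bp
  160→169: 9 bp
  169→181: 12 bp
  181→189: 8 bp
  189→198: 9 bp
  198→207: 9 bp
  207→223: 16 bp
  223→231: 8 bp
  231→4 (wrap): 238-231+4 = 11 bp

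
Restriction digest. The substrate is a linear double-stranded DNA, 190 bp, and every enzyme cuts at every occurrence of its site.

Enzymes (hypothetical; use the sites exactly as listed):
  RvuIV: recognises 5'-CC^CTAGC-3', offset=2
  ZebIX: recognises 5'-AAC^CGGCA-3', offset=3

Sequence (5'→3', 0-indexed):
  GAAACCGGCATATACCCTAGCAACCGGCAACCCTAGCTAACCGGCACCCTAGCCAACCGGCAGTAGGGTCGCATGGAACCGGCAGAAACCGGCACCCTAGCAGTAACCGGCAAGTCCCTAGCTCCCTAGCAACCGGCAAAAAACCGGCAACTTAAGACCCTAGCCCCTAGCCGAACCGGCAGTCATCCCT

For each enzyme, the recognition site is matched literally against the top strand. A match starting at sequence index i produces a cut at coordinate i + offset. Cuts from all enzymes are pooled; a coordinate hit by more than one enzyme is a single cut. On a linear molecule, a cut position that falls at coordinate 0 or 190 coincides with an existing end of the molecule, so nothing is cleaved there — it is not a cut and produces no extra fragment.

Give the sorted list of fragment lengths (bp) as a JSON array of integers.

Per-enzyme occurrences:
  RvuIV CCCTAGC/2: at [14, 30, 46, 94, 115, 123, 157, 164] ⇒ [16, 32, 48, 96, 117, 125, 159, 166]
  ZebIX AACCGGCA/3: at [2, 21, 38, 54, 76, 86, 104, 130, 141, 173] ⇒ [5, 24, 41, 57, 79, 89, 107, 133, 144, 176]

Pooled cuts: [5, 16, 24, 32, 41, 48, 57, 79, 89, 96, 107, 117, 125, 133, 144, 159, 166, 176]

Fragment lengths:
  [0,5): 5 bp
  [5,16): 11 bp
  [16,24): 8 bp
  [24,32): 8 bp
  [32,41): 9 bp
  [41,48): 7 bp
  [48,57): 9 bp
  [57,79): 22 bp
  [79,89): 10 bp
  [89,96): 7 bp
  [96,107): 11 bp
  [107,117): 10 bp
  [117,125): 8 bp
  [125,133): 8 bp
  [133,144): 11 bp
  [144,159): 15 bp
  [159,166): 7 bp
  [166,176): 10 bp
  [176,190): 14 bp

[5,7,7,7,8,8,8,8,9,9,10,10,10,11,11,11,14,15,22]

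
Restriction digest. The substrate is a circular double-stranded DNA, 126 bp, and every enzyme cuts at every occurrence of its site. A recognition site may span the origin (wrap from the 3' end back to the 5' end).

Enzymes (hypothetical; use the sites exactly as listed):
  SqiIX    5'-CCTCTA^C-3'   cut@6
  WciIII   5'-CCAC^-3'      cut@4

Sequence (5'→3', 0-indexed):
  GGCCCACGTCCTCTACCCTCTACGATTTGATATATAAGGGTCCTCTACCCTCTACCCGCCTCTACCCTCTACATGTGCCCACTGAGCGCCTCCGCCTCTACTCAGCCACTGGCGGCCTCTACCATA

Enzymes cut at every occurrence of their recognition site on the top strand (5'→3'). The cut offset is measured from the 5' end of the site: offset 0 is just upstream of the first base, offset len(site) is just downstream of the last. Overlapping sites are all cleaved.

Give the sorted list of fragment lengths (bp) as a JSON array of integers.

Per-enzyme occurrences:
  SqiIX CCTCTAC/6: at [9, 16, 41, 48, 58, 65, 94, 115] ⇒ [15, 22, 47, 54, 64, 71, 100, 121]
  WciIII CCAC/4: at [3, 78, 105] ⇒ [7, 82, 109]

All cut coordinates (distinct, sorted): [7, 15, 22, 47, 54, 64, 71, 82, 100, 109, 121]

Fragment lengths:
  7→15: 8 bp
  15→22: 7 bp
  22→47: 25 bp
  47→54: 7 bp
  54→64: 10 bp
  64→71: 7 bp
  71→82: 11 bp
  82→100: 18 bp
  100→109: 9 bp
  109→121: 12 bp
  121→7 (wrap): 126-121+7 = 12 bp

[7,7,7,8,9,10,11,12,12,18,25]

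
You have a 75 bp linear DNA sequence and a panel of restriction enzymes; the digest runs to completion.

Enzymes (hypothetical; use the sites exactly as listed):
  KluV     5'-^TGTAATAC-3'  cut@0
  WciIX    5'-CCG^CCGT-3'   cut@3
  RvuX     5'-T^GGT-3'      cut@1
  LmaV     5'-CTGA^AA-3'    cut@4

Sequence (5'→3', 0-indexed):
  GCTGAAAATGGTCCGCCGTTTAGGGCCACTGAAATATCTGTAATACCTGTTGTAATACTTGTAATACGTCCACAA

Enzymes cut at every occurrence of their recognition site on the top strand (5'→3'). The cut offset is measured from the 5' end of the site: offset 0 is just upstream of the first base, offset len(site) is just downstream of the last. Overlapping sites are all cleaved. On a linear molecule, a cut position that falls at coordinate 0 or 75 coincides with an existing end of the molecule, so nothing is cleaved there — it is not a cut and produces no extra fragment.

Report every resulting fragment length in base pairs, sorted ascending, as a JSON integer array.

Scan for sites:
  KluV (TGTAATAC, off=0): starts [38, 50, 59] → cuts [38, 50, 59]
  WciIX (CCGCCGT, off=3): starts [12] → cuts [15]
  RvuX (TGGT, off=1): starts [8] → cuts [9]
  LmaV (CTGAAA, off=4): starts [1, 28] → cuts [5, 32]

All cut coordinates (distinct, sorted): [5, 9, 15, 32, 38, 50, 59]

Fragment lengths:
  [0,5): 5 bp
  [5,9): 4 bp
  [9,15): 6 bp
  [15,32): 17 bp
  [32,38): 6 bp
  [38,50): 12 bp
  [50,59): 9 bp
  [59,75): 16 bp

[4,5,6,6,9,12,16,17]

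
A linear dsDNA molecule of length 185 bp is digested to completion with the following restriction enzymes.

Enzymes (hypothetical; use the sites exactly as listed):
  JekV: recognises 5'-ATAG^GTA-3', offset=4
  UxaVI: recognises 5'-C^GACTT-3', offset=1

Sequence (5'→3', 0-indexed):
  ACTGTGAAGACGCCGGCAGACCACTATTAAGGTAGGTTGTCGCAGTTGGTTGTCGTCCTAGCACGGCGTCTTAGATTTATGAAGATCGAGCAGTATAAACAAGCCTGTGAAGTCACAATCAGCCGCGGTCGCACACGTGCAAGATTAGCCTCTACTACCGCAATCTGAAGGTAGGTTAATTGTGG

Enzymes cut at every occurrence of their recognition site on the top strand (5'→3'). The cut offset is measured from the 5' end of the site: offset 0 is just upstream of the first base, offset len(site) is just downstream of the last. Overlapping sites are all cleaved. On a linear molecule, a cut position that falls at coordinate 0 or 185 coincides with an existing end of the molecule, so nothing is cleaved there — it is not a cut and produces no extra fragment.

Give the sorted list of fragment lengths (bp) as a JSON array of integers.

Scan for sites:
  JekV (ATAGGTA, off=4): no sites
  UxaVI (CGACTT, off=1): no sites

Pooled cuts: ∅

Fragment lengths:
  no cuts → one linear fragment of 185 bp

[185]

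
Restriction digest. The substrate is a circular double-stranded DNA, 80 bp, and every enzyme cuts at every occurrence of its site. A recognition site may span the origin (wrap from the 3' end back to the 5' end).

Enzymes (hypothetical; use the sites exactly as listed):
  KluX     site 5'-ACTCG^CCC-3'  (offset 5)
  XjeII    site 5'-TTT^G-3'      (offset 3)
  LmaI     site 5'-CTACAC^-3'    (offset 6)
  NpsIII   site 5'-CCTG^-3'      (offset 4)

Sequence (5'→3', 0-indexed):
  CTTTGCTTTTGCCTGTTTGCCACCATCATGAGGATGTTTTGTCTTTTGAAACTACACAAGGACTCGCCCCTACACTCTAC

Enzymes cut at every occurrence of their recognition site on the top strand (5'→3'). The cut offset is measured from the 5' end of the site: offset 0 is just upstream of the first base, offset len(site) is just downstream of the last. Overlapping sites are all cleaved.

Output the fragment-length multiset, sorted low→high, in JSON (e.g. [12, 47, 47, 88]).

[3,5,6,7,9,9,9,10,22]

Scan for sites:
  KluX (ACTCGCCC, off=5): starts [61] → cuts [66]
  XjeII (TTTG, off=3): starts [1, 7, 15, 37, 44] → cuts [4, 10, 18, 40, 47]
  LmaI (CTACAC, off=6): starts [51, 69] → cuts [57, 75]
  NpsIII (CCTG, off=4): starts [11] → cuts [15]

All cut coordinates (distinct, sorted): [4, 10, 15, 18, 40, 47, 57, 66, 75]

Fragments:
  4→10: 6 bp
  10→15: 5 bp
  15→18: 3 bp
  18→40: 22 bp
  40→47: 7 bp
  47→57: 10 bp
  57→66: 9 bp
  66→75: 9 bp
  75→4 (wrap): 80-75+4 = 9 bp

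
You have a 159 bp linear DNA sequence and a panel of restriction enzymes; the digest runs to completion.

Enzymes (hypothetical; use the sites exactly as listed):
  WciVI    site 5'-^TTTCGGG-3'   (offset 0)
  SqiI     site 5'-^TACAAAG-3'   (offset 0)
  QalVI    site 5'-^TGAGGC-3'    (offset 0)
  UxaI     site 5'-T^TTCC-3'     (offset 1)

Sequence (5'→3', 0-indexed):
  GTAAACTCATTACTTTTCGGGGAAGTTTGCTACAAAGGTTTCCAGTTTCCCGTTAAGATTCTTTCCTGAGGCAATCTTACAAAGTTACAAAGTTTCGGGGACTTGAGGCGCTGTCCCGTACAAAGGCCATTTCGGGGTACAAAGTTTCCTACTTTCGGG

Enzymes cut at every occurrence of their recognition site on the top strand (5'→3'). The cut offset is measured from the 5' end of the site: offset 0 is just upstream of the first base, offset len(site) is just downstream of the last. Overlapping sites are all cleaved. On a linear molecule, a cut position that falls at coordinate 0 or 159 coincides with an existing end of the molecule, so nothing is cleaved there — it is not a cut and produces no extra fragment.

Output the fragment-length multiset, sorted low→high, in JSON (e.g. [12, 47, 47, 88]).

Per-enzyme occurrences:
  WciVI TTTCGGG/0: at [14, 92, 129, 152] ⇒ [14, 92, 129, 152]
  SqiI TACAAAG/0: at [30, 77, 85, 118, 137] ⇒ [30, 77, 85, 118, 137]
  QalVI TGAGGC/0: at [66, 103] ⇒ [66, 103]
  UxaI TTTCC/1: at [38, 45, 61, 144] ⇒ [39, 46, 62, 145]

All cut coordinates (distinct, sorted): [14, 30, 39, 46, 62, 66, 77, 85, 92, 103, 118, 129, 137, 145, 152]

Fragments:
  [0,14): 14 bp
  [14,30): 16 bp
  [30,39): 9 bp
  [39,46): 7 bp
  [46,62): 16 bp
  [62,66): 4 bp
  [66,77): 11 bp
  [77,85): 8 bp
  [85,92): 7 bp
  [92,103): 11 bp
  [103,118): 15 bp
  [118,129): 11 bp
  [129,137): 8 bp
  [137,145): 8 bp
  [145,152): 7 bp
  [152,159): 7 bp

[4,7,7,7,7,8,8,8,9,11,11,11,14,15,16,16]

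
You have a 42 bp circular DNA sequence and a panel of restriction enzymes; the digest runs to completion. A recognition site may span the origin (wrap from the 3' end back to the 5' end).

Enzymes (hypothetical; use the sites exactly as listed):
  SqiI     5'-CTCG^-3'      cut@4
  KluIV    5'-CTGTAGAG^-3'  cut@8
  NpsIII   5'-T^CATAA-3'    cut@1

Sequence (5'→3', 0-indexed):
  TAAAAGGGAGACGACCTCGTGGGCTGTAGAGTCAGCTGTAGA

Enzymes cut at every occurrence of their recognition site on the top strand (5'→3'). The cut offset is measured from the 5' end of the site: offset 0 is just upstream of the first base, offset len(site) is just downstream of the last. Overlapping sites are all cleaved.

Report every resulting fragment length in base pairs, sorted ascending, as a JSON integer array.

[12,30]

Site scan:
  SqiI CTCG/4: at [15] ⇒ [19]
  KluIV CTGTAGAG/8: at [23] ⇒ [31]
  NpsIII (TCATAA, off=1): no sites

All cut coordinates (distinct, sorted): [19, 31]

Fragments:
  19→31: 12 bp
  31→19 (wrap): 42-31+19 = 30 bp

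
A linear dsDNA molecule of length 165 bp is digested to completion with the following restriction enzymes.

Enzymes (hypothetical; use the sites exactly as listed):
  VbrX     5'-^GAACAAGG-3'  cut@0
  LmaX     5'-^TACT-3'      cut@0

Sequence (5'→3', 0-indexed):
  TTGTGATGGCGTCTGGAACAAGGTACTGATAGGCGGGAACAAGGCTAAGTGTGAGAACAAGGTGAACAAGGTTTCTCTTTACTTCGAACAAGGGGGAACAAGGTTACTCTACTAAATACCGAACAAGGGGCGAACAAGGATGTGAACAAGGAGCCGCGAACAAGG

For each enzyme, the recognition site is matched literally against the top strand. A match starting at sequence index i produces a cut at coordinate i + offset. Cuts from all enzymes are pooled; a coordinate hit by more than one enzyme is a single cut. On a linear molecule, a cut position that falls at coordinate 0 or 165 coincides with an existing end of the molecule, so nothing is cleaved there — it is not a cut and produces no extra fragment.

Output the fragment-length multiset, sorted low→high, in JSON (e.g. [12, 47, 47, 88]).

Scan for sites:
  VbrX GAACAAGG/0: at [15, 36, 54, 63, 85, 95, 120, 131, 143, 157] ⇒ [15, 36, 54, 63, 85, 95, 120, 131, 143, 157]
  LmaX TACT/0: at [23, 79, 104, 109] ⇒ [23, 79, 104, 109]

Pooled cuts: [15, 23, 36, 54, 63, 79, 85, 95, 104, 109, 120, 131, 143, 157]

Fragments:
  [0,15): 15 bp
  [15,23): 8 bp
  [23,36): 13 bp
  [36,54): 18 bp
  [54,63): 9 bp
  [63,79): 16 bp
  [79,85): 6 bp
  [85,95): 10 bp
  [95,104): 9 bp
  [104,109): 5 bp
  [109,120): 11 bp
  [120,131): 11 bp
  [131,143): 12 bp
  [143,157): 14 bp
  [157,165): 8 bp

[5,6,8,8,9,9,10,11,11,12,13,14,15,16,18]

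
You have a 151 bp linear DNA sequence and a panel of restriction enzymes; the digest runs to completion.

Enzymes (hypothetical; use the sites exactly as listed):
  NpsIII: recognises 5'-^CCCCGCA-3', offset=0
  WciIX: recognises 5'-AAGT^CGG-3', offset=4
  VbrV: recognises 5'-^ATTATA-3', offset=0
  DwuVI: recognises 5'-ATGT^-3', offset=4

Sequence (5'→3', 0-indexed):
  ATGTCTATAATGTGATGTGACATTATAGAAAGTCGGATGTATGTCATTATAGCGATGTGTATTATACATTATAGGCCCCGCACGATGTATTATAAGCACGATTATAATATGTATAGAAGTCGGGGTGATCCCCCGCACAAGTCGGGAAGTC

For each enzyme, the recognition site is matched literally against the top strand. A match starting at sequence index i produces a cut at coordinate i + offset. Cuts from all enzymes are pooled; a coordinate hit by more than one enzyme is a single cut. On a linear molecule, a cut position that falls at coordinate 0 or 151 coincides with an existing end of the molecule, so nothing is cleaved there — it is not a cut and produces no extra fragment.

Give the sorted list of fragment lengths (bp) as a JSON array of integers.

Site scan:
  NpsIII (CCCCGCA, off=0): starts [75, 130] → cuts [75, 130]
  WciIX (AAGTCGG, off=4): starts [29, 116, 138] → cuts [33, 120, 142]
  VbrV (ATTATA, off=0): starts [21, 45, 60, 67, 88, 100] → cuts [21, 45, 60, 67, 88, 100]
  DwuVI (ATGT, off=4): starts [0, 9, 14, 36, 40, 54, 84, 108] → cuts [4, 13, 18, 40, 44, 58, 88, 112]

Pooled cuts: [4, 13, 18, 21, 33, 40, 44, 45, 58, 60, 67, 75, 88, 100, 112, 120, 130, 142]

Fragments:
  [0,4): 4 bp
  [4,13): 9 bp
  [13,18): 5 bp
  [18,21): 3 bp
  [21,33): 12 bp
  [33,40): 7 bp
  [40,44): 4 bp
  [44,45): 1 bp
  [45,58): 13 bp
  [58,60): 2 bp
  [60,67): 7 bp
  [67,75): 8 bp
  [75,88): 13 bp
  [88,100): 12 bp
  [100,112): 12 bp
  [112,120): 8 bp
  [120,130): 10 bp
  [130,142): 12 bp
  [142,151): 9 bp

[1,2,3,4,4,5,7,7,8,8,9,9,10,12,12,12,12,13,13]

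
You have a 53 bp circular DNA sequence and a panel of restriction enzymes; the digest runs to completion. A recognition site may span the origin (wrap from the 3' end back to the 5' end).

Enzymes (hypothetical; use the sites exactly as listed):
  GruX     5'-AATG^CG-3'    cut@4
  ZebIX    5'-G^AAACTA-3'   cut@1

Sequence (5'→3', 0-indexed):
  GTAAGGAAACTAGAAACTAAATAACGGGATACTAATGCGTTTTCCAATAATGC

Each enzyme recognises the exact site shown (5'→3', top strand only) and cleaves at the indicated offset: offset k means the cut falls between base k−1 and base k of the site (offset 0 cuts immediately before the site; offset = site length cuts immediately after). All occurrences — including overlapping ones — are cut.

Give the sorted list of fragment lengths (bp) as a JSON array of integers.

[7,7,15,24]

Scan for sites:
  GruX AATGCG/4: at [33, 48] ⇒ [37, 52]
  ZebIX GAAACTA/1: at [5, 12] ⇒ [6, 13]

All cut coordinates (distinct, sorted): [6, 13, 37, 52]

Fragment lengths:
  6→13: 7 bp
  13→37: 24 bp
  37→52: 15 bp
  52→6 (wrap): 53-52+6 = 7 bp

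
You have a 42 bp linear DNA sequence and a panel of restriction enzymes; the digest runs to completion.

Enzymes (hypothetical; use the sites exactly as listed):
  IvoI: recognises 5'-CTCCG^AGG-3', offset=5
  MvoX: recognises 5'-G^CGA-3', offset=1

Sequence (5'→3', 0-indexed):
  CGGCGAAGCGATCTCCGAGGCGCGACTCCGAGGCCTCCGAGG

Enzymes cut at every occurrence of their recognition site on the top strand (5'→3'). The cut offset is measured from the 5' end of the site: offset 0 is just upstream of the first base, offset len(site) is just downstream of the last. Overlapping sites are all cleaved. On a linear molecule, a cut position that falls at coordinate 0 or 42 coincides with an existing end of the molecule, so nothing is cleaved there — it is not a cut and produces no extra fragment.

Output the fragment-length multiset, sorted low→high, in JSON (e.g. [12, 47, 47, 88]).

[3,3,5,5,8,9,9]

Site scan:
  IvoI CTCCGAGG/5: at [12, 25, 34] ⇒ [17, 30, 39]
  MvoX GCGA/1: at [2, 7, 21] ⇒ [3, 8, 22]

All cut coordinates (distinct, sorted): [3, 8, 17, 22, 30, 39]

Fragments:
  [0,3): 3 bp
  [3,8): 5 bp
  [8,17): 9 bp
  [17,22): 5 bp
  [22,30): 8 bp
  [30,39): 9 bp
  [39,42): 3 bp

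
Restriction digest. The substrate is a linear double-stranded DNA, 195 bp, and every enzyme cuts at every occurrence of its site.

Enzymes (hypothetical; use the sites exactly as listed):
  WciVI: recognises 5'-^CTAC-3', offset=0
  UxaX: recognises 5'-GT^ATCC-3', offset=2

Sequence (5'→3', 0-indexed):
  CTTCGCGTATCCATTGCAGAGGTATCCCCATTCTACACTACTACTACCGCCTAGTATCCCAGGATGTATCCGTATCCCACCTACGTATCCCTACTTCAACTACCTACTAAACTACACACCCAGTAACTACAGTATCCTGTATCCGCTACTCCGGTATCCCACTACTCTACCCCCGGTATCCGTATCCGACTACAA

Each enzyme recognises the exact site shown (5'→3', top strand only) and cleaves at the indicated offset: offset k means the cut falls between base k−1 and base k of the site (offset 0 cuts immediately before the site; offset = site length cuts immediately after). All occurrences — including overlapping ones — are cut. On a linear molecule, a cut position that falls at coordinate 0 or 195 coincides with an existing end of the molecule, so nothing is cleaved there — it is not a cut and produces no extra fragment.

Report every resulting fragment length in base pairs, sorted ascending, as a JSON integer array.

[3,3,4,4,5,5,5,6,6,6,6,6,6,7,7,7,8,8,9,9,10,11,12,12,15,15]

Site scan:
  WciVI (CTAC, off=0): starts [32, 37, 40, 43, 80, 90, 99, 103, 111, 126, 145, 161, 166, 189] → cuts [32, 37, 40, 43, 80, 90, 99, 103, 111, 126, 145, 161, 166, 189]
  UxaX (GTATCC, off=2): starts [6, 21, 53, 65, 71, 84, 131, 138, 153, 175, 181] → cuts [8, 23, 55, 67, 73, 86, 133, 140, 155, 177, 183]

All cut coordinates (distinct, sorted): [8, 23, 32, 37, 40, 43, 55, 67, 73, 80, 86, 90, 99, 103, 111, 126, 133, 140, 145, 155, 161, 166, 177, 183, 189]

Fragment lengths:
  [0,8): 8 bp
  [8,23): 15 bp
  [23,32): 9 bp
  [32,37): 5 bp
  [37,40): 3 bp
  [40,43): 3 bp
  [43,55): 12 bp
  [55,67): 12 bp
  [67,73): 6 bp
  [73,80): 7 bp
  [80,86): 6 bp
  [86,90): 4 bp
  [90,99): 9 bp
  [99,103): 4 bp
  [103,111): 8 bp
  [111,126): 15 bp
  [126,133): 7 bp
  [133,140): 7 bp
  [140,145): 5 bp
  [145,155): 10 bp
  [155,161): 6 bp
  [161,166): 5 bp
  [166,177): 11 bp
  [177,183): 6 bp
  [183,189): 6 bp
  [189,195): 6 bp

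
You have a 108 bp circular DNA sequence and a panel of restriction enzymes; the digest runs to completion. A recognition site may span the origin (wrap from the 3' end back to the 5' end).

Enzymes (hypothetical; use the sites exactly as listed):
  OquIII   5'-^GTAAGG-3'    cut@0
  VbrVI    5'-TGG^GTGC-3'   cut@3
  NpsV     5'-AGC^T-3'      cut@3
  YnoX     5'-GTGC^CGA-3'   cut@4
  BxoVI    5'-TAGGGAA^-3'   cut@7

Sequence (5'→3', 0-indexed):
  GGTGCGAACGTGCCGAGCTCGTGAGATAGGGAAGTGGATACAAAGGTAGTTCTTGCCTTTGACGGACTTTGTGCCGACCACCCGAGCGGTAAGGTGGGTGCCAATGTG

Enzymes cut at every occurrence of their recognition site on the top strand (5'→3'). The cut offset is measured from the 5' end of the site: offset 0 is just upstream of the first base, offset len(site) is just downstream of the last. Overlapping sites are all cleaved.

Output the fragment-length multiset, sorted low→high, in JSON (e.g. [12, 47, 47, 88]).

Site scan:
  OquIII (GTAAGG, off=0): starts [88] → cuts [88]
  VbrVI (TGGGTGC, off=3): starts [94, 106] → cuts [1, 97]
  NpsV (AGCT, off=3): starts [15] → cuts [18]
  YnoX (GTGCCGA, off=4): starts [9, 70] → cuts [13, 74]
  BxoVI (TAGGGAA, off=7): starts [26] → cuts [33]

All cut coordinates (distinct, sorted): [1, 13, 18, 33, 74, 88, 97]

Fragment lengths:
  1→13: 12 bp
  13→18: 5 bp
  18→33: 15 bp
  33→74: 41 bp
  74→88: 14 bp
  88→97: 9 bp
  97→1 (wrap): 108-97+1 = 12 bp

[5,9,12,12,14,15,41]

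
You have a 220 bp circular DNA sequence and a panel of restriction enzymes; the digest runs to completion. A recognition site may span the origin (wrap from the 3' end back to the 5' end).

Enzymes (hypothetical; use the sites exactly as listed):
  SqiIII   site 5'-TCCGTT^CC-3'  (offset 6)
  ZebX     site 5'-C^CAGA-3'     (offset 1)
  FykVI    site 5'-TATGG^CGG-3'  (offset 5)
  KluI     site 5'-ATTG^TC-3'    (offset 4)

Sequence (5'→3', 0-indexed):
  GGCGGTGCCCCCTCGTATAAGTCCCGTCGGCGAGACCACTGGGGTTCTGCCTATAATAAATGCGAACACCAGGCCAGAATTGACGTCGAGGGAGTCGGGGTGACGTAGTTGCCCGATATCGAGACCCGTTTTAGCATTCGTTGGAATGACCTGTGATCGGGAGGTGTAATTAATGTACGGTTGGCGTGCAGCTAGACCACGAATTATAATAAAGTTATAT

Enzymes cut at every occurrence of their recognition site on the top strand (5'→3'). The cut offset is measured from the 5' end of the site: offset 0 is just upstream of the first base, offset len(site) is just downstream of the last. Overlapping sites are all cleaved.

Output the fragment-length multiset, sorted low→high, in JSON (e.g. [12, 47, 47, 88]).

Scan for sites:
  SqiIII (TCCGTTCC, off=6): no sites
  ZebX (CCAGA, off=1): starts [73] → cuts [74]
  FykVI (TATGGCGG, off=5): starts [217] → cuts [2]
  KluI (ATTGTC, off=4): no sites

Pooled cuts: [2, 74]

Fragments:
  2→74: 72 bp
  74→2 (wrap): 220-74+2 = 148 bp

[72,148]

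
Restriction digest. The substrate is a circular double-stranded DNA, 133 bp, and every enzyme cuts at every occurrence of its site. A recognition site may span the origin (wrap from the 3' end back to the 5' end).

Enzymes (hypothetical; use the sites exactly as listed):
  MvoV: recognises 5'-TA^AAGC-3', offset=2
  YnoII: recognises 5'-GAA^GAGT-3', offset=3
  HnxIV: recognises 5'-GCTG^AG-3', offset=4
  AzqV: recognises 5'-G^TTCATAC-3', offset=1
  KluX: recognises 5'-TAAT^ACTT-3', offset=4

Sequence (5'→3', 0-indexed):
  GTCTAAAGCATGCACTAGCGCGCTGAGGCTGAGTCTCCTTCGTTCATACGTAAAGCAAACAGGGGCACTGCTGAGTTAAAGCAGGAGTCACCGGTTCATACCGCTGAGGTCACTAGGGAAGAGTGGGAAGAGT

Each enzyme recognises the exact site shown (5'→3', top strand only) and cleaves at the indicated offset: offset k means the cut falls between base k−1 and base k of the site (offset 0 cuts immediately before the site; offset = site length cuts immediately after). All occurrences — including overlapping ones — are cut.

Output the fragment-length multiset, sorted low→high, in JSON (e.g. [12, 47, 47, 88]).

Scan for sites:
  MvoV (TAAAGC, off=2): starts [3, 50, 76] → cuts [5, 52, 78]
  YnoII (GAAGAGT, off=3): starts [117, 126] → cuts [120, 129]
  HnxIV (GCTGAG, off=4): starts [21, 27, 69, 102] → cuts [25, 31, 73, 106]
  AzqV (GTTCATAC, off=1): starts [41, 93] → cuts [42, 94]
  KluX (TAATACTT, off=4): no sites

Pooled cuts: [5, 25, 31, 42, 52, 73, 78, 94, 106, 120, 129]

Fragments:
  5→25: 20 bp
  25→31: 6 bp
  31→42: 11 bp
  42→52: 10 bp
  52→73: 21 bp
  73→78: 5 bp
  78→94: 16 bp
  94→106: 12 bp
  106→120: 14 bp
  120→129: 9 bp
  129→5 (wrap): 133-129+5 = 9 bp

[5,6,9,9,10,11,12,14,16,20,21]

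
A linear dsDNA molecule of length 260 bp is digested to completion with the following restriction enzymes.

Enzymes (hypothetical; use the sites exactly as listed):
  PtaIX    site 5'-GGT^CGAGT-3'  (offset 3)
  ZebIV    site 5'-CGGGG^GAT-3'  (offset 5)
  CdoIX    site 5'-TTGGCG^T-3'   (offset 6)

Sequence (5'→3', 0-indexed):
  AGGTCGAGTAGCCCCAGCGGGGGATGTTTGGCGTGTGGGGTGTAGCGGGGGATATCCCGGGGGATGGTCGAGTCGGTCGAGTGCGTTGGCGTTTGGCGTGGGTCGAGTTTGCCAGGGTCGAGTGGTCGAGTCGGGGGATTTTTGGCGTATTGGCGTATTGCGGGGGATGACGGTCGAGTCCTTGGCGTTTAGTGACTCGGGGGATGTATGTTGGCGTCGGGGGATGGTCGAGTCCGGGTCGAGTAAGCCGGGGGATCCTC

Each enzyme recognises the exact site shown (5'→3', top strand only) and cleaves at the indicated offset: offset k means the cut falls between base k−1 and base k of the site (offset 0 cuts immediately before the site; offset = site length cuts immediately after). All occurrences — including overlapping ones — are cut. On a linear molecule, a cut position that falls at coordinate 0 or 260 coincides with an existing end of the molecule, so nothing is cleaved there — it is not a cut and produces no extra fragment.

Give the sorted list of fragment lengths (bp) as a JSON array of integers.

Site scan:
  PtaIX GGTCGAGT/3: at [1, 65, 74, 100, 115, 123, 171, 225, 236] ⇒ [4, 68, 77, 103, 118, 126, 174, 228, 239]
  ZebIV CGGGGGAT/5: at [17, 45, 57, 131, 160, 197, 217, 248] ⇒ [22, 50, 62, 136, 165, 202, 222, 253]
  CdoIX TTGGCGT/6: at [27, 85, 92, 141, 149, 181, 210] ⇒ [33, 91, 98, 147, 155, 187, 216]

All cut coordinates (distinct, sorted): [4, 22, 33, 50, 62, 68, 77, 91, 98, 103, 118, 126, 136, 147, 155, 165, 174, 187, 202, 216, 222, 228, 239, 253]

Fragments:
  [0,4): 4 bp
  [4,22): 18 bp
  [22,33): 11 bp
  [33,50): 17 bp
  [50,62): 12 bp
  [62,68): 6 bp
  [68,77): 9 bp
  [77,91): 14 bp
  [91,98): 7 bp
  [98,103): 5 bp
  [103,118): 15 bp
  [118,126): 8 bp
  [126,136): 10 bp
  [136,147): 11 bp
  [147,155): 8 bp
  [155,165): 10 bp
  [165,174): 9 bp
  [174,187): 13 bp
  [187,202): 15 bp
  [202,216): 14 bp
  [216,222): 6 bp
  [222,228): 6 bp
  [228,239): 11 bp
  [239,253): 14 bp
  [253,260): 7 bp

[4,5,6,6,6,7,7,8,8,9,9,10,10,11,11,11,12,13,14,14,14,15,15,17,18]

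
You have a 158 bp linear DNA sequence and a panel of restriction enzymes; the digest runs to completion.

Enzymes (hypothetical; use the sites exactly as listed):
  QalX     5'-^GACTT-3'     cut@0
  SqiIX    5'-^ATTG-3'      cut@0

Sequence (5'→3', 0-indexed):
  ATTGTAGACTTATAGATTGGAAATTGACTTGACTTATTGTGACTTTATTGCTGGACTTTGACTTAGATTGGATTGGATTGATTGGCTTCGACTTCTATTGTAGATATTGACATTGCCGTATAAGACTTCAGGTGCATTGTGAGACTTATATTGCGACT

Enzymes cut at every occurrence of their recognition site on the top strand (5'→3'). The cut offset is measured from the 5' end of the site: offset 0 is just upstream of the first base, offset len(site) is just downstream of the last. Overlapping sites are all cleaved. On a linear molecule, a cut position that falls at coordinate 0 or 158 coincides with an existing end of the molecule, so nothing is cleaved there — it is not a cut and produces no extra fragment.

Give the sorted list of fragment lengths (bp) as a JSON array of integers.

Scan for sites:
  QalX (GACTT, off=0): starts [6, 25, 30, 40, 53, 59, 89, 123, 142] → cuts [6, 25, 30, 40, 53, 59, 89, 123, 142]
  SqiIX (ATTG, off=0): starts [0, 15, 22, 35, 46, 66, 71, 76, 80, 96, 105, 111, 135, 149] → cuts [15, 22, 35, 46, 66, 71, 76, 80, 96, 105, 111, 135, 149] (position 0 is a terminus of the linear molecule — no cut)

All cut coordinates (distinct, sorted): [6, 15, 22, 25, 30, 35, 40, 46, 53, 59, 66, 71, 76, 80, 89, 96, 105, 111, 123, 135, 142, 149]

Fragments:
  [0,6): 6 bp
  [6,15): 9 bp
  [15,22): 7 bp
  [22,25): 3 bp
  [25,30): 5 bp
  [30,35): 5 bp
  [35,40): 5 bp
  [40,46): 6 bp
  [46,53): 7 bp
  [53,59): 6 bp
  [59,66): 7 bp
  [66,71): 5 bp
  [71,76): 5 bp
  [76,80): 4 bp
  [80,89): 9 bp
  [89,96): 7 bp
  [96,105): 9 bp
  [105,111): 6 bp
  [111,123): 12 bp
  [123,135): 12 bp
  [135,142): 7 bp
  [142,149): 7 bp
  [149,158): 9 bp

[3,4,5,5,5,5,5,6,6,6,6,7,7,7,7,7,7,9,9,9,9,12,12]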